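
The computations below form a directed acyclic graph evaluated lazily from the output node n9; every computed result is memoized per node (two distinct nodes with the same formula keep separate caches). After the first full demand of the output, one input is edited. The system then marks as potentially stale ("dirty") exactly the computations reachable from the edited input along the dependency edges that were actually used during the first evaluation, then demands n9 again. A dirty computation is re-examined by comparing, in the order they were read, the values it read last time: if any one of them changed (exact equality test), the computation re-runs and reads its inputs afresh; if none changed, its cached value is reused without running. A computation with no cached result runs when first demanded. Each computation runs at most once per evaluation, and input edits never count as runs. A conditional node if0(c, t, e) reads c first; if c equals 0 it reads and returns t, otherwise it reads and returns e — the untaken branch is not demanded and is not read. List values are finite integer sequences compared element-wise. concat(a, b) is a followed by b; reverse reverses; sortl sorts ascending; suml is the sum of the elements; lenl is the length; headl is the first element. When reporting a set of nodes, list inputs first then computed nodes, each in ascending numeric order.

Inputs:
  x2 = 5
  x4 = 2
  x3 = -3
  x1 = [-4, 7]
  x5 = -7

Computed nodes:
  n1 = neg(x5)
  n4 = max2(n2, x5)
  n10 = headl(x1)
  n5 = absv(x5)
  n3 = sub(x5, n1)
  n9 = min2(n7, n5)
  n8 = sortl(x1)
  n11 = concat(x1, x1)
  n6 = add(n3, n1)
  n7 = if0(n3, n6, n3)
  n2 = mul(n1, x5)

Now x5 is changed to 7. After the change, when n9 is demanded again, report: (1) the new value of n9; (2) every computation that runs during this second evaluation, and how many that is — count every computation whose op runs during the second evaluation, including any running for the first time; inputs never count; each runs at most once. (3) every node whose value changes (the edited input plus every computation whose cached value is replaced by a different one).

First demand of the output computes:
  n1 = neg(-7) = 7
  n3 = sub(-7, 7) = -14
  n5 = absv(-7) = 7
  n7 = if0(n3=-14 -> else branch n3) = -14
  n9 = min2(-14, 7) = -14

After the edit, cleaning proceeds:
  n1: a read changed (x5 -7->7) — executes, giving -7.
  n3: a read changed (x5 -7->7; n1 7->-7) — executes, giving 14.
  n5: a read changed (x5 -7->7) — executes, giving 7 — identical to its old value.
  n7: a read changed (n3 -14->14; n3 -14->14) — executes, giving 14.
  n9: a read changed (n7 -14->14) — executes, giving 7.

Demanding n9 again yields 7.
5 computations run: n1, n3, n5, n7, n9.
The nodes whose values change: x5, n1, n3, n7, n9.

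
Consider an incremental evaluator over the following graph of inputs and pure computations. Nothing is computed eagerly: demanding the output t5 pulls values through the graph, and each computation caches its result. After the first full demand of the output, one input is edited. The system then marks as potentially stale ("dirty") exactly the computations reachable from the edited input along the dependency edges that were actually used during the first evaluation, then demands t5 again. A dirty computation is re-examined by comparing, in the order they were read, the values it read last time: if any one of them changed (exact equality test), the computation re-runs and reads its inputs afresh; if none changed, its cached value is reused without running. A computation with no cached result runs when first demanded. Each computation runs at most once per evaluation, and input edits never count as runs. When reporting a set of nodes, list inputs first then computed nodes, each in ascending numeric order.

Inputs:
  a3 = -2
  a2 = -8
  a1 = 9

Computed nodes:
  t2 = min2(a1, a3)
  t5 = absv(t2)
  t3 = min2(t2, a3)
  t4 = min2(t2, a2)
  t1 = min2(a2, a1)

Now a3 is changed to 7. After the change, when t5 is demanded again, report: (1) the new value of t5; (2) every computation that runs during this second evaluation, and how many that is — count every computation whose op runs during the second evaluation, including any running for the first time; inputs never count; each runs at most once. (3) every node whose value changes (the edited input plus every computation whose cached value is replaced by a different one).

Initial pass — values computed on the first demand:
  t2 = min2(9, -2) = -2
  t5 = absv(-2) = 2

Second demand — change propagation:
  t2: re-runs because a3 -2->7; new result 7.
  t5: re-runs because t2 -2->7; new result 7.

t5 now evaluates to 7.
Run set: t2, t5 (2 run).
Changed values: a3, t2, t5.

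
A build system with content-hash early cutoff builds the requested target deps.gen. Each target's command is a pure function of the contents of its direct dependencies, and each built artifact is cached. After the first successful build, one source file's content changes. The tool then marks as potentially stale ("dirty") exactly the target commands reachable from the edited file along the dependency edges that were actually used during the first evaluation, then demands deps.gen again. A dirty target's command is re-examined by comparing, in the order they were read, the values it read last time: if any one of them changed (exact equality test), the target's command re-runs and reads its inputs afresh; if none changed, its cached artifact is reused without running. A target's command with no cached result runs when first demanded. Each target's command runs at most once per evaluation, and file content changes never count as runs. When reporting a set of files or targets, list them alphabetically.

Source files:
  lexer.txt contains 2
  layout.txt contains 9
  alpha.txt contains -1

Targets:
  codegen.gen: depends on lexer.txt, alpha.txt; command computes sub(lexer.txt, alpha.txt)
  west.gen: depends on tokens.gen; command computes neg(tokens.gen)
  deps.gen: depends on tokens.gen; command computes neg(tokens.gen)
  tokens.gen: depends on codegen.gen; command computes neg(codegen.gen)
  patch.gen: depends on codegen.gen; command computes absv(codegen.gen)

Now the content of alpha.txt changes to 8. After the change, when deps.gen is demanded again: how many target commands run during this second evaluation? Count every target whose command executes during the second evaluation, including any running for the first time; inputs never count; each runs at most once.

Target commands that run: codegen.gen, deps.gen, tokens.gen — 3 in total.

First evaluation (everything demanded from the output):
  codegen.gen = sub(2, -1) = 3
  tokens.gen = neg(3) = -3
  deps.gen = neg(-3) = 3

Propagation after the edit:
  codegen.gen: runs — alpha.txt -1->8; result -6.
  tokens.gen: runs — codegen.gen 3->-6; result 6.
  deps.gen: runs — tokens.gen -3->6; result -6.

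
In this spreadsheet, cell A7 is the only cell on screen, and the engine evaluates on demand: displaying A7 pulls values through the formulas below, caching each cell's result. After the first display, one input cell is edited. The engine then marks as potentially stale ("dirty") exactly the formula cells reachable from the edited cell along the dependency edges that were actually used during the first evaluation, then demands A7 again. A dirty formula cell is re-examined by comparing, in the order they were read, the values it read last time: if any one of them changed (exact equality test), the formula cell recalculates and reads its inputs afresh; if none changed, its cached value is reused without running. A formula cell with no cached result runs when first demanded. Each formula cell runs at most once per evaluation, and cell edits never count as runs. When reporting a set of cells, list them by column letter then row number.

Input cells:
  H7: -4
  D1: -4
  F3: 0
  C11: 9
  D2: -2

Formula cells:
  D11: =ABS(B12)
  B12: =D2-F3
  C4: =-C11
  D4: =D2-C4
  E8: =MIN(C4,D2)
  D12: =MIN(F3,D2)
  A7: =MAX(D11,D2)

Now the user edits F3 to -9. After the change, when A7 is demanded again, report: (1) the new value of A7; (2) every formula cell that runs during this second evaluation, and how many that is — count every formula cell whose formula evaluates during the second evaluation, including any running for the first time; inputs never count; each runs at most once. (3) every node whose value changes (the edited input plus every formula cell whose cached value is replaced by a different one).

A7 now evaluates to 7.
Run set: A7, B12, D11 (3 run).
Changed values: A7, B12, D11, F3.

Initial pass — values computed on the first demand:
  B12 = -2 - 0 = -2
  D11 = ABS(-2) = 2
  A7 = MAX(2, -2) = 2

Second demand — change propagation:
  B12: re-runs because F3 0->-9; new result 7.
  D11: re-runs because B12 -2->7; new result 7.
  A7: re-runs because D11 2->7; new result 7.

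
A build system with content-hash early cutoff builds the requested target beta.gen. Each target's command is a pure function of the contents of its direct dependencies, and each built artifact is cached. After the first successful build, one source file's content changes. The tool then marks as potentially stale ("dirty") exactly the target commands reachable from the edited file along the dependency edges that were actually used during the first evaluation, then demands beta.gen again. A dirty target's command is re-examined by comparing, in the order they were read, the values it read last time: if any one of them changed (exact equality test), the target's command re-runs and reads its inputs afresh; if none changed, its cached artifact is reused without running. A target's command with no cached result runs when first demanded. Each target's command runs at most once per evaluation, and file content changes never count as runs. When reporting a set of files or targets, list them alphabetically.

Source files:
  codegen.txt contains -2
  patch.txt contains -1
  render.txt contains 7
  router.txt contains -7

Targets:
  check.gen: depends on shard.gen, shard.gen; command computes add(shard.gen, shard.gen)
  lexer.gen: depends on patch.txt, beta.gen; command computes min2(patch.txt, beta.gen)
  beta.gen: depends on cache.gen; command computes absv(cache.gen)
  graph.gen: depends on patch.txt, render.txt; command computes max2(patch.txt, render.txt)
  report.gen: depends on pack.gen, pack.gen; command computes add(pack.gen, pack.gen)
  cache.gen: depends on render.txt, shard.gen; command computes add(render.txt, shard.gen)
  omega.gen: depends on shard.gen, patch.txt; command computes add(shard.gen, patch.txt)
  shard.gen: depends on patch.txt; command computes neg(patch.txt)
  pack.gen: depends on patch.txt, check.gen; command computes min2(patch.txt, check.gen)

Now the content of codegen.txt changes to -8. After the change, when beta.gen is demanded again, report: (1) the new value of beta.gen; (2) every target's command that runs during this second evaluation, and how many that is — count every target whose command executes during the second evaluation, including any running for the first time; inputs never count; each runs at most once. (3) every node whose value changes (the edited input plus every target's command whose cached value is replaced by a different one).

First evaluation (everything demanded from the output):
  shard.gen = neg(-1) = 1
  cache.gen = add(7, 1) = 8
  beta.gen = absv(8) = 8

Propagation after the edit:
  codegen.txt feeds no computation that the output demands — nothing is marked dirty and nothing runs.

Key observation: codegen.txt is never demanded by the output, so the edit triggers no recomputation at all.

New value of beta.gen: 8.
Target commands that run: none — 0 in total.
Values that change: codegen.txt.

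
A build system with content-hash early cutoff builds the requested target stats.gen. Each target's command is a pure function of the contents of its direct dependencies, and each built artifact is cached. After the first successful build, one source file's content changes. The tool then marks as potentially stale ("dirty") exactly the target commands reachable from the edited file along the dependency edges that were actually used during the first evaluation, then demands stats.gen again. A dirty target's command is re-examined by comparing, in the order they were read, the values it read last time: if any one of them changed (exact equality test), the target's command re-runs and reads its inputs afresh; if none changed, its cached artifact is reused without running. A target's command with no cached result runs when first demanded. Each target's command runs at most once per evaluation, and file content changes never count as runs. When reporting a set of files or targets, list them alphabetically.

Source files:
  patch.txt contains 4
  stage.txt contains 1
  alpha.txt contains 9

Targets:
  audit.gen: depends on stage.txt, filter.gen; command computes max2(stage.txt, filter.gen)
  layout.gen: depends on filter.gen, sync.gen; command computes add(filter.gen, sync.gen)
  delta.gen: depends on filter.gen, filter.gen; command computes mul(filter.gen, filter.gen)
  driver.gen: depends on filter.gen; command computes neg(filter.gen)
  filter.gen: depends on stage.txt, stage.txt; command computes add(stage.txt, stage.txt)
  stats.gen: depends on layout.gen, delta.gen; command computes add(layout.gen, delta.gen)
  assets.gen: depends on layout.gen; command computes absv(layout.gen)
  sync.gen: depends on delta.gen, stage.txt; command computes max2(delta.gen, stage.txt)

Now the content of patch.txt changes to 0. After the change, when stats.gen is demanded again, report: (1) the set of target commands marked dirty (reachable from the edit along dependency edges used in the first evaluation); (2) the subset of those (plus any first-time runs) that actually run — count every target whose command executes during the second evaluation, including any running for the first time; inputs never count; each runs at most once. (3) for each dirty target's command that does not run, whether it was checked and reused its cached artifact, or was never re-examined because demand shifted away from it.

Marked dirty: none.
Target commands that run: none — 0 in total.
Every dirty target's command ran.
Key observation: patch.txt is never demanded by the output, so the edit triggers no recomputation at all.

First evaluation (everything demanded from the output):
  filter.gen = add(1, 1) = 2
  delta.gen = mul(2, 2) = 4
  sync.gen = max2(4, 1) = 4
  layout.gen = add(2, 4) = 6
  stats.gen = add(6, 4) = 10

Propagation after the edit:
  patch.txt feeds no computation that the output demands — nothing is marked dirty and nothing runs.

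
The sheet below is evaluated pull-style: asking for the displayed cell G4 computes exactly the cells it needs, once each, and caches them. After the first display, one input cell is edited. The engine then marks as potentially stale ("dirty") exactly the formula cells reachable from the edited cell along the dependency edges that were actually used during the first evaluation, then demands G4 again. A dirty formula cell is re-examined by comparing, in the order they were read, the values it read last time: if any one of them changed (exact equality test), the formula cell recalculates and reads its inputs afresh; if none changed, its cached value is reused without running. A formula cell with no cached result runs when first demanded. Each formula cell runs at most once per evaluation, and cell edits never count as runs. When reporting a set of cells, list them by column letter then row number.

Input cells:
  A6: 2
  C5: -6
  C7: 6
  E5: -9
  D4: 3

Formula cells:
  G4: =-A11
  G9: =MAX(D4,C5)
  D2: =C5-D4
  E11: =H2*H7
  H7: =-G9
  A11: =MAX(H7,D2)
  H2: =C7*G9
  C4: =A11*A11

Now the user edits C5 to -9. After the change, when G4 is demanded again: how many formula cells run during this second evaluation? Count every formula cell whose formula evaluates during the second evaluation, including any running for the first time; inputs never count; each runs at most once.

3 formula cells run: A11, D2, G9.
Note where the cutoff bites: H7 is checked, finds nothing changed, and keeps its cache.

First demand of the output computes:
  D2 = -6 - 3 = -9
  G9 = MAX(3, -6) = 3
  H7 = -(3) = -3
  A11 = MAX(-3, -9) = -3
  G4 = -(-3) = 3

After the edit, cleaning proceeds:
  D2: a read changed (C5 -6->-9) — executes, giving -12.
  G9: a read changed (C5 -6->-9) — executes, giving 3 — identical to its old value.
  H7: dirty, but its reads are unchanged (G9 unchanged); cached -3 stands.
  A11: a read changed (D2 -9->-12) — executes, giving -3 — identical to its old value.
  G4: dirty, but its reads are unchanged (A11 unchanged); cached 3 stands.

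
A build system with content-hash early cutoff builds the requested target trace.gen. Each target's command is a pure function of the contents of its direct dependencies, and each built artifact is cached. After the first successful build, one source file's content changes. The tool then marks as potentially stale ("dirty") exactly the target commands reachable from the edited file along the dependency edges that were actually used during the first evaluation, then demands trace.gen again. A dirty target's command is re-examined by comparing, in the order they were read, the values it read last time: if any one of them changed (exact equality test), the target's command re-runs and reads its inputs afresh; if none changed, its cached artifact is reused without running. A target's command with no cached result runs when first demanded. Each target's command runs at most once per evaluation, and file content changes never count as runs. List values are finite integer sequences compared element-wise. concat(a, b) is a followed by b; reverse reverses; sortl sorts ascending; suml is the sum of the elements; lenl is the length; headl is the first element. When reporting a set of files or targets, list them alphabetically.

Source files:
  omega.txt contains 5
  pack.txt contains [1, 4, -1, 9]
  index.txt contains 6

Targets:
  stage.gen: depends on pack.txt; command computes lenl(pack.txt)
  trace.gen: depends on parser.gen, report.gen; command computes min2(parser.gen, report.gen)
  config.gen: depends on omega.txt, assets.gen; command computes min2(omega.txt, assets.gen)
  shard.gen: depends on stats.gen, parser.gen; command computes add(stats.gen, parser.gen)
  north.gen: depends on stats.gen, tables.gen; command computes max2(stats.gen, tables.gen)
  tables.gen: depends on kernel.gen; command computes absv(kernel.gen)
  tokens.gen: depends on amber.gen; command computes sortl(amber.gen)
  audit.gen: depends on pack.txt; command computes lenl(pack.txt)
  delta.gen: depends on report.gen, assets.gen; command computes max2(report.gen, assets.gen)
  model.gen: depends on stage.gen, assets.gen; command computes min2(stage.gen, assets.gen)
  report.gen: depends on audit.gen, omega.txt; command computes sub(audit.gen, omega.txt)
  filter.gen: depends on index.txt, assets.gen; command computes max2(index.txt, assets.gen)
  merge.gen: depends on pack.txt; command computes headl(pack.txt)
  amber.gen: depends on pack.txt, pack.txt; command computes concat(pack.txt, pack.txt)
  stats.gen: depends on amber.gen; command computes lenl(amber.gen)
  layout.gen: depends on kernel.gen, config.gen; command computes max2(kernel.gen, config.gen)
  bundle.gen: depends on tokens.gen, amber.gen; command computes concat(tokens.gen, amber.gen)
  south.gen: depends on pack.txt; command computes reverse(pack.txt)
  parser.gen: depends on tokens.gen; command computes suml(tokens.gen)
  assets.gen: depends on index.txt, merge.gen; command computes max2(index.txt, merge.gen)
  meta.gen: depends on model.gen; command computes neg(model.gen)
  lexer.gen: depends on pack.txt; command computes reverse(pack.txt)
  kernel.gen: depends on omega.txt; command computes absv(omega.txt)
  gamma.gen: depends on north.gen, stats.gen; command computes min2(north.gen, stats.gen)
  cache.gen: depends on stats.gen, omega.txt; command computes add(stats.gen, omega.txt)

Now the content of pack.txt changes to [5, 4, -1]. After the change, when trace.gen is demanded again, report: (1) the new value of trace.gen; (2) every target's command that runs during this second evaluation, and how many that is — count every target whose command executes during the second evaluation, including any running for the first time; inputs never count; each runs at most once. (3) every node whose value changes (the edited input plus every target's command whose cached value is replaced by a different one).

First evaluation (everything demanded from the output):
  amber.gen = concat([1, 4, -1, 9], [1, 4, -1, 9]) = [1, 4, -1, 9, 1, 4, -1, 9]
  audit.gen = lenl([1, 4, -1, 9]) = 4
  report.gen = sub(4, 5) = -1
  tokens.gen = sortl([1, 4, -1, 9, 1, 4, -1, 9]) = [-1, -1, 1, 1, 4, 4, 9, 9]
  parser.gen = suml([-1, -1, 1, 1, 4, 4, 9, 9]) = 26
  trace.gen = min2(26, -1) = -1

Propagation after the edit:
  amber.gen: runs — pack.txt [1, 4, -1, 9]->[5, 4, -1]; pack.txt [1, 4, -1, 9]->[5, 4, -1]; result [5, 4, -1, 5, 4, -1].
  audit.gen: runs — pack.txt [1, 4, -1, 9]->[5, 4, -1]; result 3.
  report.gen: runs — audit.gen 4->3; result -2.
  tokens.gen: runs — amber.gen [1, 4, -1, 9, 1, 4, -1, 9]->[5, 4, -1, 5, 4, -1]; result [-1, -1, 4, 4, 5, 5].
  parser.gen: runs — tokens.gen [-1, -1, 1, 1, 4, 4, 9, 9]->[-1, -1, 4, 4, 5, 5]; result 16.
  trace.gen: runs — parser.gen 26->16; report.gen -1->-2; result -2.

New value of trace.gen: -2.
Target commands that run: amber.gen, audit.gen, parser.gen, report.gen, tokens.gen, trace.gen — 6 in total.
Values that change: amber.gen, audit.gen, pack.txt, parser.gen, report.gen, tokens.gen, trace.gen.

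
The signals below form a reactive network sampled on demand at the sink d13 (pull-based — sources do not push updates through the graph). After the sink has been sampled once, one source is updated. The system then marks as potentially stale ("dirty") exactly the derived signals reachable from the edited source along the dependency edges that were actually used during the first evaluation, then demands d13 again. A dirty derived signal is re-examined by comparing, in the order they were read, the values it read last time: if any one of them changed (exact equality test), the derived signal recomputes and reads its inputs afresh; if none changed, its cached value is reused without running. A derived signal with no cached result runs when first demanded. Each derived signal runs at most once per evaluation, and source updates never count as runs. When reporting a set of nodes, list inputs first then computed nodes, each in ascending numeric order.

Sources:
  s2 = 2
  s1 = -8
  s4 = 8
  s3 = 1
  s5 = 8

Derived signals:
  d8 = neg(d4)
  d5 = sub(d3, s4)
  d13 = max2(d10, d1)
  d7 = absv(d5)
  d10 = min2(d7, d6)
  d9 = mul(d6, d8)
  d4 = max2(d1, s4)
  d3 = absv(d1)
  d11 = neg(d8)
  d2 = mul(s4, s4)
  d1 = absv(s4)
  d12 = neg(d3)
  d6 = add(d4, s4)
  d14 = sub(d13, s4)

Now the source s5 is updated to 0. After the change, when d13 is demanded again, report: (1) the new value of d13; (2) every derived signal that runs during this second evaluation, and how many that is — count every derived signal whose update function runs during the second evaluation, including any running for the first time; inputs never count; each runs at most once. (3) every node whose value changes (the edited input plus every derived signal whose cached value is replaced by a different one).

d13 now evaluates to 8.
Run set: none (0 run).
Changed values: s5.
The important point: nothing the output needs ever reads s5, so the edit is invisible to it.

Initial pass — values computed on the first demand:
  d1 = absv(8) = 8
  d3 = absv(8) = 8
  d4 = max2(8, 8) = 8
  d5 = sub(8, 8) = 0
  d6 = add(8, 8) = 16
  d7 = absv(0) = 0
  d10 = min2(0, 16) = 0
  d13 = max2(0, 8) = 8

Second demand — change propagation:
  no demanded computation ever read s5, so the edit dirties nothing and nothing runs.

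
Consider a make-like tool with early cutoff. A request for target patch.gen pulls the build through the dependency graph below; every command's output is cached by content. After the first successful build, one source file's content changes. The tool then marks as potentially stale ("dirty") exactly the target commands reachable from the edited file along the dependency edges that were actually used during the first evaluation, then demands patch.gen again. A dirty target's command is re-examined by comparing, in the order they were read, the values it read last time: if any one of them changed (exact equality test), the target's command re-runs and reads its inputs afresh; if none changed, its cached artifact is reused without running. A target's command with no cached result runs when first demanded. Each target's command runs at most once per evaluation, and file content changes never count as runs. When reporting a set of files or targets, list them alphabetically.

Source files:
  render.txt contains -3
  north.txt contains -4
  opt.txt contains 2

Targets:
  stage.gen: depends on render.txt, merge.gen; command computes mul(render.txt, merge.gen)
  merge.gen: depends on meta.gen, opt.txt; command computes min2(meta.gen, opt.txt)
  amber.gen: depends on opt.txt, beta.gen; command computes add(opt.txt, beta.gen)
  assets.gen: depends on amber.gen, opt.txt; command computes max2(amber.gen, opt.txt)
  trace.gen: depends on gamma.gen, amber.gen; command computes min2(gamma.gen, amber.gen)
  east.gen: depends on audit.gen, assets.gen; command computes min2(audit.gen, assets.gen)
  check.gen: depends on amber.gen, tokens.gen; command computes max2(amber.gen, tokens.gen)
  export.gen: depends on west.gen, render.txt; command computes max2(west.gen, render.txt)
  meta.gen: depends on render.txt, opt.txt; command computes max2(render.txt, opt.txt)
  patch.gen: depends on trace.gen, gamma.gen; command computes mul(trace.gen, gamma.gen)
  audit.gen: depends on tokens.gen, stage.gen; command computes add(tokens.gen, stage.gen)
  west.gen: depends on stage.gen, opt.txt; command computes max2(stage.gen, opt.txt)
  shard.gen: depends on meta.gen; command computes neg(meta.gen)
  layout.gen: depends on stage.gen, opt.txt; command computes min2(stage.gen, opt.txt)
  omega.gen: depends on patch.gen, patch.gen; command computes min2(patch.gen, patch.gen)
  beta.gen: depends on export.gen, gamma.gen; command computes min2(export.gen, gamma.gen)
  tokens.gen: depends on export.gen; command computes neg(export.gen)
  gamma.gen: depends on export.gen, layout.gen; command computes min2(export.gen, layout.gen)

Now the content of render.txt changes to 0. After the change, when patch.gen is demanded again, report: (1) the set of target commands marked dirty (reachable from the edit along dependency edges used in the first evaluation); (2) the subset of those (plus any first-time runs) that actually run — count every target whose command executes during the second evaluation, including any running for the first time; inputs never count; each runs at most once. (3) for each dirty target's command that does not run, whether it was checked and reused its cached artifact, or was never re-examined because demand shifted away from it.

The edit dirties: amber.gen, beta.gen, export.gen, gamma.gen, layout.gen, merge.gen, meta.gen, patch.gen, stage.gen, trace.gen, west.gen.
10 target commands run: amber.gen, beta.gen, export.gen, gamma.gen, layout.gen, meta.gen, patch.gen, stage.gen, trace.gen, west.gen.
Cache hits after checking: merge.gen.
Note where the cutoff bites: merge.gen is checked, finds nothing changed, and keeps its cache.

First demand of the output computes:
  meta.gen = max2(-3, 2) = 2
  merge.gen = min2(2, 2) = 2
  stage.gen = mul(-3, 2) = -6
  layout.gen = min2(-6, 2) = -6
  west.gen = max2(-6, 2) = 2
  export.gen = max2(2, -3) = 2
  gamma.gen = min2(2, -6) = -6
  beta.gen = min2(2, -6) = -6
  amber.gen = add(2, -6) = -4
  trace.gen = min2(-6, -4) = -6
  patch.gen = mul(-6, -6) = 36

After the edit, cleaning proceeds:
  meta.gen: a read changed (render.txt -3->0) — executes, giving 2 — identical to its old value.
  merge.gen: dirty, but its reads are unchanged (meta.gen unchanged, opt.txt unchanged); cached 2 stands.
  stage.gen: a read changed (render.txt -3->0) — executes, giving 0.
  layout.gen: a read changed (stage.gen -6->0) — executes, giving 0.
  west.gen: a read changed (stage.gen -6->0) — executes, giving 2 — identical to its old value.
  export.gen: a read changed (render.txt -3->0) — executes, giving 2 — identical to its old value.
  gamma.gen: a read changed (layout.gen -6->0) — executes, giving 0.
  beta.gen: a read changed (gamma.gen -6->0) — executes, giving 0.
  amber.gen: a read changed (beta.gen -6->0) — executes, giving 2.
  trace.gen: a read changed (gamma.gen -6->0; amber.gen -4->2) — executes, giving 0.
  patch.gen: a read changed (trace.gen -6->0; gamma.gen -6->0) — executes, giving 0.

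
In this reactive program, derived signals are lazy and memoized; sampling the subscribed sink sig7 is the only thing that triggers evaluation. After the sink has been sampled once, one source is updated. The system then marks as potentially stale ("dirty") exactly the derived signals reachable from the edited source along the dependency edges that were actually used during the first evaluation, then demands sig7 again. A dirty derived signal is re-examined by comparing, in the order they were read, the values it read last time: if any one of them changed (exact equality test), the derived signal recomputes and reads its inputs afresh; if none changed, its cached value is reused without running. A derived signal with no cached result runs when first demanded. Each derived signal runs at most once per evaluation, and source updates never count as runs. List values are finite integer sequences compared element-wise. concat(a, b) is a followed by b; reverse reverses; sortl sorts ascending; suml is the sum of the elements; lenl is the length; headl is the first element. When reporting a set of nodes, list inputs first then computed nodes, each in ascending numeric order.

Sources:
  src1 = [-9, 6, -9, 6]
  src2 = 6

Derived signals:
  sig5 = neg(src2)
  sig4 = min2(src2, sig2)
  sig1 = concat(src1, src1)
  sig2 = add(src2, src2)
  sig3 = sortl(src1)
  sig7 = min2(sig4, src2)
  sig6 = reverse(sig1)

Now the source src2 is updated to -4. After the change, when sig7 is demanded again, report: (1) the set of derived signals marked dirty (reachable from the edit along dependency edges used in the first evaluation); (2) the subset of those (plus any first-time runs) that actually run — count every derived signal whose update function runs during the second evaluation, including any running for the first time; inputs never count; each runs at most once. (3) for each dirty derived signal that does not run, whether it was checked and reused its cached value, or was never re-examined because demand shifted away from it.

First demand of the output computes:
  sig2 = add(6, 6) = 12
  sig4 = min2(6, 12) = 6
  sig7 = min2(6, 6) = 6

After the edit, cleaning proceeds:
  sig2: a read changed (src2 6->-4; src2 6->-4) — executes, giving -8.
  sig4: a read changed (src2 6->-4; sig2 12->-8) — executes, giving -8.
  sig7: a read changed (sig4 6->-8; src2 6->-4) — executes, giving -8.

The edit dirties: sig2, sig4, sig7.
3 derived signals run: sig2, sig4, sig7.
No dirty derived signal escaped a run.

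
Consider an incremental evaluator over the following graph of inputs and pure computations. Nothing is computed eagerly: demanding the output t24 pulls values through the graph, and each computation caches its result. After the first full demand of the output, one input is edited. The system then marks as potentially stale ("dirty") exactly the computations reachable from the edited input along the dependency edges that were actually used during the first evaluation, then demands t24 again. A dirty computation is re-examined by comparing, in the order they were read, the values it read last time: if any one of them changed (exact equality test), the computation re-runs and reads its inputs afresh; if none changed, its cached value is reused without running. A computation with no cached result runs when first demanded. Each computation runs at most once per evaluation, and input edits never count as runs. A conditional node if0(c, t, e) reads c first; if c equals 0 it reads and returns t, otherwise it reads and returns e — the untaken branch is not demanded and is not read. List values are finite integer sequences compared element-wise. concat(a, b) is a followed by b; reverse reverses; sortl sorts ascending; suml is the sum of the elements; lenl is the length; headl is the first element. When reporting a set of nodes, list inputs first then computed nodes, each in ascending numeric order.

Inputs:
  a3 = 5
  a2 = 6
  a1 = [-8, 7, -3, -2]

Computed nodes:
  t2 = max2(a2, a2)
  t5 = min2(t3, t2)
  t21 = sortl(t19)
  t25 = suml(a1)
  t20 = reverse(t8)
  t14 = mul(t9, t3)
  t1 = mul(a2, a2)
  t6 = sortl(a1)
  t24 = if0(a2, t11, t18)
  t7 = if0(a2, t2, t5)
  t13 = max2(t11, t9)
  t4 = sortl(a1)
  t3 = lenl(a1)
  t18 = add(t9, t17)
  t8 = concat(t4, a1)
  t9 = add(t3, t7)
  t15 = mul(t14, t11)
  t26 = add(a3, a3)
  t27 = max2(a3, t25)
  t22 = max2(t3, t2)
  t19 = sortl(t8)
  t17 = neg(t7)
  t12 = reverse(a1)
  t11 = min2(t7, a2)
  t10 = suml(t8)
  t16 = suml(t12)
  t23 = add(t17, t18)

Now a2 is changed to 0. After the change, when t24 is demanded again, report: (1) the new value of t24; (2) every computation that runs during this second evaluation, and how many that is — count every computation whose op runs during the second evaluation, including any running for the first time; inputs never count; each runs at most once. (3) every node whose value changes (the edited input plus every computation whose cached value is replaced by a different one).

Initial pass — values computed on the first demand:
  t2 = max2(6, 6) = 6
  t3 = lenl([-8, 7, -3, -2]) = 4
  t5 = min2(4, 6) = 4
  t7 = if0(a2=6 -> else branch t5) = 4
  t9 = add(4, 4) = 8
  t17 = neg(4) = -4
  t18 = add(8, -4) = 4
  t24 = if0(a2=6 -> else branch t18) = 4

Second demand — change propagation:
  t2: re-runs because a2 6->0; a2 6->0; new result 0.
  t5: dirty yet unreached — the second evaluation never asks for it.
  t7: re-runs because a2 6->0; new result 0.
  t9: dirty yet unreached — the second evaluation never asks for it.
  t11: newly demanded (no cache) — executes and yields 0.
  t17: dirty yet unreached — the second evaluation never asks for it.
  t18: dirty yet unreached — the second evaluation never asks for it.
  t24: re-runs because a2 6->0; new result 0.

The important point: the flipped condition redirects demand; t5, t9, t17, t18 are left stale, never re-checked.

t24 now evaluates to 0.
Run set: t2, t7, t11, t24 (4 run).
Changed values: a2, t2, t7, t24.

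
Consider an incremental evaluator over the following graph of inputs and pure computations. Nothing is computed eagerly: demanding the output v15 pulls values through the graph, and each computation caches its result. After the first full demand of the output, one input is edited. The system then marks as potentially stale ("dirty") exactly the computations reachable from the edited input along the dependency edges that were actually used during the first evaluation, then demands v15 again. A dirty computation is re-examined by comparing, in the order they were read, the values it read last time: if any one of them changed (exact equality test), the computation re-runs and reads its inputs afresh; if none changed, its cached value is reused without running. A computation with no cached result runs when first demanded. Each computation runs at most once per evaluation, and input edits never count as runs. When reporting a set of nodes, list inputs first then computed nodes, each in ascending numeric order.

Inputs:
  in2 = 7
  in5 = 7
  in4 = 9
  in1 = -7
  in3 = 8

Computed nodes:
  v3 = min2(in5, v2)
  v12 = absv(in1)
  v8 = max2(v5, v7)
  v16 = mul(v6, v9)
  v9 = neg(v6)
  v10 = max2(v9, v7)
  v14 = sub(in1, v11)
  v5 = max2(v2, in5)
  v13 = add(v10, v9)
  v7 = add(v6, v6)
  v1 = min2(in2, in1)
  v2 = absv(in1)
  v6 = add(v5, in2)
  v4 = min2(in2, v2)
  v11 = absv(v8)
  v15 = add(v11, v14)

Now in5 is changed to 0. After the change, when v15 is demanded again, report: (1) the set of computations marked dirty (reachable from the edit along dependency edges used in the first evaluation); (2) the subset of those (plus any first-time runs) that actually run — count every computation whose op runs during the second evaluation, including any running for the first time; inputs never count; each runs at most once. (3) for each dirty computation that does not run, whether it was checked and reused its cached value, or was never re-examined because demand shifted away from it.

Initial pass — values computed on the first demand:
  v2 = absv(-7) = 7
  v5 = max2(7, 7) = 7
  v6 = add(7, 7) = 14
  v7 = add(14, 14) = 28
  v8 = max2(7, 28) = 28
  v11 = absv(28) = 28
  v14 = sub(-7, 28) = -35
  v15 = add(28, -35) = -7

Second demand — change propagation:
  v5: re-runs because in5 7->0; new result 7 (unchanged).
  v6: re-examined; everything it read last time is the same (v5 unchanged, in2 unchanged) — cache 14 kept, no run.
  v7: re-examined; everything it read last time is the same (v6 unchanged, v6 unchanged) — cache 28 kept, no run.
  v8: re-examined; everything it read last time is the same (v5 unchanged, v7 unchanged) — cache 28 kept, no run.
  v11: re-examined; everything it read last time is the same (v8 unchanged) — cache 28 kept, no run.
  v14: re-examined; everything it read last time is the same (in1 unchanged, v11 unchanged) — cache -35 kept, no run.
  v15: re-examined; everything it read last time is the same (v11 unchanged, v14 unchanged) — cache -7 kept, no run.

The important point: v5 recomputes to an identical value, and the output ends up unchanged.

Dirty set: v5, v6, v7, v8, v11, v14, v15.
Run set: v5 (1 run).
Re-examined without running (cache reused): v6, v7, v8, v11, v14, v15.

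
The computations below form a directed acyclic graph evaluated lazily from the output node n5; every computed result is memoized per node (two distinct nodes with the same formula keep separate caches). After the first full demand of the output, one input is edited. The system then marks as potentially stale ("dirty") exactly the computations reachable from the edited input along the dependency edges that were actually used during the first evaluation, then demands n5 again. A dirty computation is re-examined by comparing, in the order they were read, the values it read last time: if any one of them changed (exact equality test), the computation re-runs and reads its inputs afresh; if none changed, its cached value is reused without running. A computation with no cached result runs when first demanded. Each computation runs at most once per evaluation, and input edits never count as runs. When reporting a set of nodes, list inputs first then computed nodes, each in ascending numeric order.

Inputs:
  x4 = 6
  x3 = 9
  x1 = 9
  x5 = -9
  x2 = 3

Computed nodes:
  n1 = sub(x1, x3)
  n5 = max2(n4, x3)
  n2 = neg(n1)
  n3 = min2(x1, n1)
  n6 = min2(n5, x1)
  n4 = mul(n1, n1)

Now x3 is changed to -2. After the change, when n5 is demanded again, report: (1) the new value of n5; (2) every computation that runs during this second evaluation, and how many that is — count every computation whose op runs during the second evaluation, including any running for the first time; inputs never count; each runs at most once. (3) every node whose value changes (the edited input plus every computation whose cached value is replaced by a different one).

First demand of the output computes:
  n1 = sub(9, 9) = 0
  n4 = mul(0, 0) = 0
  n5 = max2(0, 9) = 9

After the edit, cleaning proceeds:
  n1: a read changed (x3 9->-2) — executes, giving 11.
  n4: a read changed (n1 0->11; n1 0->11) — executes, giving 121.
  n5: a read changed (n4 0->121; x3 9->-2) — executes, giving 121.

Demanding n5 again yields 121.
3 computations run: n1, n4, n5.
The nodes whose values change: x3, n1, n4, n5.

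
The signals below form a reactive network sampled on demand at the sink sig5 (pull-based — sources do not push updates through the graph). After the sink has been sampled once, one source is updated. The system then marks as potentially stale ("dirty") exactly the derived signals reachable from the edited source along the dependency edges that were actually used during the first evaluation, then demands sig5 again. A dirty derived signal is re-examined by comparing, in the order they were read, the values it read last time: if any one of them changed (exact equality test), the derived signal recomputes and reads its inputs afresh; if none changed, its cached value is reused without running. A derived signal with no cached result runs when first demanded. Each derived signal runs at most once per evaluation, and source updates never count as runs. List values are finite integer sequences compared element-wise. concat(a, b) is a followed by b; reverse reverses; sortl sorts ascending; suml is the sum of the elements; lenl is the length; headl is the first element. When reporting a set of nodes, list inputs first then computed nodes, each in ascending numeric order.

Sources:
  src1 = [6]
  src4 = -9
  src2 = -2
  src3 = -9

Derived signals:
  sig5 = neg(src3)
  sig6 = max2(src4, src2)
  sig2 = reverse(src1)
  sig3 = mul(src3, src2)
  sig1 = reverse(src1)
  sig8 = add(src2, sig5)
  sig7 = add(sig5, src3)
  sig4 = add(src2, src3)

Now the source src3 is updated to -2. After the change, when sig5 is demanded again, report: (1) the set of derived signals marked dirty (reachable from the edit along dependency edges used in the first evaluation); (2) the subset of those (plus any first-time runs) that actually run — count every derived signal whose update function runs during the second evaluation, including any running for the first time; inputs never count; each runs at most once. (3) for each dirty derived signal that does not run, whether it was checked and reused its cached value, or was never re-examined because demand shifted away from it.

Dirty set: sig5.
Run set: sig5 (1 run).
All dirty derived signals ended up running.

Initial pass — values computed on the first demand:
  sig5 = neg(-9) = 9

Second demand — change propagation:
  sig5: re-runs because src3 -9->-2; new result 2.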